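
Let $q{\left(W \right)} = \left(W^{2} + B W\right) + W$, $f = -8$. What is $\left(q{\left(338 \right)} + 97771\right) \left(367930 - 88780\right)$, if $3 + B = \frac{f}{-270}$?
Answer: $\frac{530982697370}{9} \approx 5.8998 \cdot 10^{10}$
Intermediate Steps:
$B = - \frac{401}{135}$ ($B = -3 - \frac{8}{-270} = -3 - - \frac{4}{135} = -3 + \frac{4}{135} = - \frac{401}{135} \approx -2.9704$)
$q{\left(W \right)} = W^{2} - \frac{266 W}{135}$ ($q{\left(W \right)} = \left(W^{2} - \frac{401 W}{135}\right) + W = W^{2} - \frac{266 W}{135}$)
$\left(q{\left(338 \right)} + 97771\right) \left(367930 - 88780\right) = \left(\frac{1}{135} \cdot 338 \left(-266 + 135 \cdot 338\right) + 97771\right) \left(367930 - 88780\right) = \left(\frac{1}{135} \cdot 338 \left(-266 + 45630\right) + 97771\right) 279150 = \left(\frac{1}{135} \cdot 338 \cdot 45364 + 97771\right) 279150 = \left(\frac{15333032}{135} + 97771\right) 279150 = \frac{28532117}{135} \cdot 279150 = \frac{530982697370}{9}$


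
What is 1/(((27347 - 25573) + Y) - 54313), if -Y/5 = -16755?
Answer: 1/31236 ≈ 3.2014e-5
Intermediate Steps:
Y = 83775 (Y = -5*(-16755) = 83775)
1/(((27347 - 25573) + Y) - 54313) = 1/(((27347 - 25573) + 83775) - 54313) = 1/((1774 + 83775) - 54313) = 1/(85549 - 54313) = 1/31236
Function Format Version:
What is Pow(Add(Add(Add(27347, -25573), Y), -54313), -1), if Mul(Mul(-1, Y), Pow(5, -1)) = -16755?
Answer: Rational(1, 31236) ≈ 3.2014e-5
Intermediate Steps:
Y = 83775 (Y = Mul(-5, -16755) = 83775)
Pow(Add(Add(Add(27347, -25573), Y), -54313), -1) = Pow(Add(Add(Add(27347, -25573), 83775), -54313), -1) = Pow(Add(Add(1774, 83775), -54313), -1) = Pow(Add(85549, -54313), -1) = Pow(31236, -1) = Rational(1, 31236)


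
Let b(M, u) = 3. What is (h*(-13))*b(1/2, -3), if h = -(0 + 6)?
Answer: 234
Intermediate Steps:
h = -6 (h = -1*6 = -6)
(h*(-13))*b(1/2, -3) = -6*(-13)*3 = 78*3 = 234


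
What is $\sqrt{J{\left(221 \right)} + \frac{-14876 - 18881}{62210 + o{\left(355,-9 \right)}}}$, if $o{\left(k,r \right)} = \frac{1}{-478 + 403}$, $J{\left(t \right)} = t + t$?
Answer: $\frac{\sqrt{3421210339063}}{88033} \approx 21.011$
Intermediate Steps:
$J{\left(t \right)} = 2 t$
$o{\left(k,r \right)} = - \frac{1}{75}$ ($o{\left(k,r \right)} = \frac{1}{-75} = - \frac{1}{75}$)
$\sqrt{J{\left(221 \right)} + \frac{-14876 - 18881}{62210 + o{\left(355,-9 \right)}}} = \sqrt{2 \cdot 221 + \frac{-14876 - 18881}{62210 - \frac{1}{75}}} = \sqrt{442 - \frac{33757}{\frac{4665749}{75}}} = \sqrt{442 - \frac{2531775}{4665749}} = \sqrt{\frac{2059729283}{4665749}} = \frac{\sqrt{3421210339063}}{88033}$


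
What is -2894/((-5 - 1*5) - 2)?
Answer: 1447/6 ≈ 241.17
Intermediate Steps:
-2894/((-5 - 1*5) - 2) = -2894/((-5 - 5) - 2) = -2894/(-10 - 2) = -2894/(-12) = -1/12*(-2894) = 1447/6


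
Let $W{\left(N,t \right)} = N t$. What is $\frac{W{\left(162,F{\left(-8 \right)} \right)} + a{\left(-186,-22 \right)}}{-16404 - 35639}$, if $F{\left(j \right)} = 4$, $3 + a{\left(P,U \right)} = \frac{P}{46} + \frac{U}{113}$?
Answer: $- \frac{1665340}{135259757} \approx -0.012312$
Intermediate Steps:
$a{\left(P,U \right)} = -3 + \frac{P}{46} + \frac{U}{113}$ ($a{\left(P,U \right)} = -3 + \left(\frac{P}{46} + \frac{U}{113}\right) = -3 + \frac{P}{46} + \frac{U}{113}$)
$\frac{W{\left(162,F{\left(-8 \right)} \right)} + a{\left(-186,-22 \right)}}{-16404 - 35639} = \frac{162 \cdot 4 + \left(-3 + \frac{1}{46} \left(-186\right) + \frac{1}{113} \left(-22\right)\right)}{-16404 - 35639} = \frac{648 - \frac{18812}{2599}}{-52043} = \left(648 - \frac{18812}{2599}\right) \left(- \frac{1}{52043}\right) = \frac{1665340}{2599} \left(- \frac{1}{52043}\right) = - \frac{1665340}{135259757}$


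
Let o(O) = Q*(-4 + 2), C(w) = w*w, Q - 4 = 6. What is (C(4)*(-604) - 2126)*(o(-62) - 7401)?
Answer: 87493590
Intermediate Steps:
Q = 10 (Q = 4 + 6 = 10)
C(w) = w**2
o(O) = -20 (o(O) = 10*(-4 + 2) = 10*(-2) = -20)
(C(4)*(-604) - 2126)*(o(-62) - 7401) = (4**2*(-604) - 2126)*(-20 - 7401) = (16*(-604) - 2126)*(-7421) = (-9664 - 2126)*(-7421) = -11790*(-7421) = 87493590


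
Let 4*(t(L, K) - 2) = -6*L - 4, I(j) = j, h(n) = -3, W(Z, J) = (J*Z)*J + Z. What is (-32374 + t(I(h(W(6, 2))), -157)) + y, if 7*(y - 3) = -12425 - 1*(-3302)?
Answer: -471363/14 ≈ -33669.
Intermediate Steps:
W(Z, J) = Z + Z*J**2 (W(Z, J) = Z*J**2 + Z = Z + Z*J**2)
y = -9102/7 (y = 3 + (-12425 - 1*(-3302))/7 = 3 + (-12425 + 3302)/7 = 3 + (1/7)*(-9123) = 3 - 9123/7 = -9102/7 ≈ -1300.3)
t(L, K) = 1 - 3*L/2 (t(L, K) = 2 + (-6*L - 4)/4 = 2 + (-4 - 6*L)/4 = 2 + (-1 - 3*L/2) = 1 - 3*L/2)
(-32374 + t(I(h(W(6, 2))), -157)) + y = (-32374 + (1 - 3/2*(-3))) - 9102/7 = (-32374 + (1 + 9/2)) - 9102/7 = (-32374 + 11/2) - 9102/7 = -64737/2 - 9102/7 = -471363/14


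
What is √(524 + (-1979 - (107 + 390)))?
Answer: 4*I*√122 ≈ 44.181*I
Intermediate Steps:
√(524 + (-1979 - (107 + 390))) = √(524 + (-1979 - 1*497)) = √(524 + (-1979 - 497)) = √(524 - 2476) = √(-1952) = 4*I*√122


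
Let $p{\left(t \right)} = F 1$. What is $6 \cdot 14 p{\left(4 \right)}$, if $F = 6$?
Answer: $504$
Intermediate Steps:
$p{\left(t \right)} = 6$ ($p{\left(t \right)} = 6 \cdot 1 = 6$)
$6 \cdot 14 p{\left(4 \right)} = 6 \cdot 14 \cdot 6 = 84 \cdot 6 = 504$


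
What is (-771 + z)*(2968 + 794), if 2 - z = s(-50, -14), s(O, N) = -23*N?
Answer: -4104342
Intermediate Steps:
z = -320 (z = 2 - (-23)*(-14) = 2 - 1*322 = 2 - 322 = -320)
(-771 + z)*(2968 + 794) = (-771 - 320)*(2968 + 794) = -1091*3762 = -4104342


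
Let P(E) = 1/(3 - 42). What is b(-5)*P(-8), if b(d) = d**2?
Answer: -25/39 ≈ -0.64103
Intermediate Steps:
P(E) = -1/39 (P(E) = 1/(-39) = -1/39)
b(-5)*P(-8) = (-5)**2*(-1/39) = 25*(-1/39) = -25/39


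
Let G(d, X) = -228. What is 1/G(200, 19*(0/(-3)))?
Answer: -1/228 ≈ -0.0043860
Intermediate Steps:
1/G(200, 19*(0/(-3))) = 1/(-228) = -1/228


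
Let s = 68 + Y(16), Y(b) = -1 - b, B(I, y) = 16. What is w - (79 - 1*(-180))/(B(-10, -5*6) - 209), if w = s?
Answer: 10102/193 ≈ 52.342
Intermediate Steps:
s = 51 (s = 68 + (-1 - 1*16) = 68 + (-1 - 16) = 68 - 17 = 51)
w = 51
w - (79 - 1*(-180))/(B(-10, -5*6) - 209) = 51 - (79 - 1*(-180))/(16 - 209) = 51 - (79 + 180)/(-193) = 51 - 259*(-1)/193 = 51 - 1*(-259/193) = 51 + 259/193 = 10102/193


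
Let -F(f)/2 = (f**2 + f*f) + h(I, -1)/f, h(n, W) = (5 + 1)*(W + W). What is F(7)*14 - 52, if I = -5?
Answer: -2748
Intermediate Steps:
h(n, W) = 12*W (h(n, W) = 6*(2*W) = 12*W)
F(f) = -4*f**2 + 24/f (F(f) = -2*((f**2 + f*f) + (12*(-1))/f) = -2*((f**2 + f**2) - 12/f) = -2*(2*f**2 - 12/f) = -2*(-12/f + 2*f**2) = -4*f**2 + 24/f)
F(7)*14 - 52 = (4*(6 - 1*7**3)/7)*14 - 52 = (4*(1/7)*(6 - 1*343))*14 - 52 = (4*(1/7)*(6 - 343))*14 - 52 = (4*(1/7)*(-337))*14 - 52 = -1348/7*14 - 52 = -2696 - 52 = -2748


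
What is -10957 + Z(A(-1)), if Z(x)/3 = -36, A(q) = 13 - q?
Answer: -11065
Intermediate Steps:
Z(x) = -108 (Z(x) = 3*(-36) = -108)
-10957 + Z(A(-1)) = -10957 - 108 = -11065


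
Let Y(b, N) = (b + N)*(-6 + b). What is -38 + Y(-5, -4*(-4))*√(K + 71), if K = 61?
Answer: -38 - 242*√33 ≈ -1428.2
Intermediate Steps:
Y(b, N) = (-6 + b)*(N + b) (Y(b, N) = (N + b)*(-6 + b) = (-6 + b)*(N + b))
-38 + Y(-5, -4*(-4))*√(K + 71) = -38 + ((-5)² - (-24)*(-4) - 6*(-5) - 4*(-4)*(-5))*√(61 + 71) = -38 + (25 - 6*16 + 30 + 16*(-5))*√132 = -38 + (25 - 96 + 30 - 80)*(2*√33) = -38 - 242*√33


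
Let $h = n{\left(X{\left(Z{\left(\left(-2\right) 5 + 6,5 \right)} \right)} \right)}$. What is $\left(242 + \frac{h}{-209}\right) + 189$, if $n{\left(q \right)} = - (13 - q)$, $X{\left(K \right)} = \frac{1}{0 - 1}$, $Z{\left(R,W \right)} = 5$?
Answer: $\frac{90093}{209} \approx 431.07$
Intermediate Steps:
$X{\left(K \right)} = -1$ ($X{\left(K \right)} = \frac{1}{-1} = -1$)
$n{\left(q \right)} = -13 + q$
$h = -14$ ($h = -13 - 1 = -14$)
$\left(242 + \frac{h}{-209}\right) + 189 = \left(242 - \frac{14}{-209}\right) + 189 = \left(242 - - \frac{14}{209}\right) + 189 = \left(242 + \frac{14}{209}\right) + 189 = \frac{50592}{209} + 189 = \frac{90093}{209}$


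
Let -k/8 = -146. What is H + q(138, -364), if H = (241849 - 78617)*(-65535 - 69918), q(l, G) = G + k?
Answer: -22110263292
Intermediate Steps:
k = 1168 (k = -8*(-146) = 1168)
q(l, G) = 1168 + G (q(l, G) = G + 1168 = 1168 + G)
H = -22110264096 (H = 163232*(-135453) = -22110264096)
H + q(138, -364) = -22110264096 + (1168 - 364) = -22110264096 + 804 = -22110263292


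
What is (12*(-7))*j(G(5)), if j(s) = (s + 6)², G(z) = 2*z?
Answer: -21504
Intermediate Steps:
j(s) = (6 + s)²
(12*(-7))*j(G(5)) = (12*(-7))*(6 + 2*5)² = -84*(6 + 10)² = -84*16² = -84*256 = -21504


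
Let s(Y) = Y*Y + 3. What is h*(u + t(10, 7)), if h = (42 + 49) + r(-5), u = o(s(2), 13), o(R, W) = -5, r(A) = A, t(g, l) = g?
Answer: 430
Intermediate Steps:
s(Y) = 3 + Y² (s(Y) = Y² + 3 = 3 + Y²)
u = -5
h = 86 (h = (42 + 49) - 5 = 91 - 5 = 86)
h*(u + t(10, 7)) = 86*(-5 + 10) = 86*5 = 430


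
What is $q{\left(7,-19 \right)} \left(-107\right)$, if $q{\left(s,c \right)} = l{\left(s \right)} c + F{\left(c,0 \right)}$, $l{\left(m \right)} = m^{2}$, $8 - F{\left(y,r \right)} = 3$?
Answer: $99082$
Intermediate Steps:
$F{\left(y,r \right)} = 5$ ($F{\left(y,r \right)} = 8 - 3 = 5$)
$q{\left(s,c \right)} = 5 + c s^{2}$ ($q{\left(s,c \right)} = s^{2} c + 5 = c s^{2} + 5 = 5 + c s^{2}$)
$q{\left(7,-19 \right)} \left(-107\right) = \left(5 - 19 \cdot 7^{2}\right) \left(-107\right) = \left(5 - 931\right) \left(-107\right) = \left(-926\right) \left(-107\right) = 99082$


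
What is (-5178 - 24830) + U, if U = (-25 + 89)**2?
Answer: -25912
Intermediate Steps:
U = 4096 (U = 64**2 = 4096)
(-5178 - 24830) + U = (-5178 - 24830) + 4096 = -30008 + 4096 = -25912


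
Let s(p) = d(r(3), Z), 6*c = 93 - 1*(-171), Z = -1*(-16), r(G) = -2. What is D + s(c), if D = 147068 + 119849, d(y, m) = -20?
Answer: 266897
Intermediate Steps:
Z = 16
c = 44 (c = (93 - 1*(-171))/6 = (93 + 171)/6 = (⅙)*264 = 44)
s(p) = -20
D = 266917
D + s(c) = 266917 - 20 = 266897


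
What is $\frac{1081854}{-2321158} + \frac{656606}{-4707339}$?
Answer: $- \frac{67517753023}{111494669169} \approx -0.60557$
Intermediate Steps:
$\frac{1081854}{-2321158} + \frac{656606}{-4707339} = 1081854 \left(- \frac{1}{2321158}\right) + 656606 \left(- \frac{1}{4707339}\right) = - \frac{540927}{1160579} - \frac{656606}{4707339} = - \frac{67517753023}{111494669169}$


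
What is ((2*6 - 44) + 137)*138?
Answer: 14490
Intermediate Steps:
((2*6 - 44) + 137)*138 = ((12 - 44) + 137)*138 = (-32 + 137)*138 = 105*138 = 14490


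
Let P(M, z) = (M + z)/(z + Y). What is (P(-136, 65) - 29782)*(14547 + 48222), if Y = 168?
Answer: -435571478013/233 ≈ -1.8694e+9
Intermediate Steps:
P(M, z) = (M + z)/(168 + z) (P(M, z) = (M + z)/(z + 168) = (M + z)/(168 + z))
(P(-136, 65) - 29782)*(14547 + 48222) = ((-136 + 65)/(168 + 65) - 29782)*(14547 + 48222) = (-71/233 - 29782)*62769 = -6939277/233*62769 = -435571478013/233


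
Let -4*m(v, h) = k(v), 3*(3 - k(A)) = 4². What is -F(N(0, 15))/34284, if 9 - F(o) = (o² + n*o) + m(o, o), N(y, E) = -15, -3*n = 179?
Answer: 13339/411408 ≈ 0.032423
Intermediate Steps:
k(A) = -7/3 (k(A) = 3 - ⅓*4² = 3 - ⅓*16 = 3 - 16/3 = -7/3)
n = -179/3 (n = -⅓*179 = -179/3 ≈ -59.667)
m(v, h) = 7/12 (m(v, h) = -¼*(-7/3) = 7/12)
F(o) = 101/12 - o² + 179*o/3 (F(o) = 9 - ((o² - 179*o/3) + 7/12) = 9 - (7/12 + o² - 179*o/3) = 9 + (-7/12 - o² + 179*o/3) = 101/12 - o² + 179*o/3)
-F(N(0, 15))/34284 = -(101/12 - 1*(-15)² + (179/3)*(-15))/34284 = -(101/12 - 1*225 - 895)/34284 = -(101/12 - 225 - 895)/34284 = -(-13339)/(12*34284) = -1*(-13339/411408) = 13339/411408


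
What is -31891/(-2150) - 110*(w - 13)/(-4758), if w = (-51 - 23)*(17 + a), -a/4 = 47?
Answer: 1570666939/5114850 ≈ 307.08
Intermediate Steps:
a = -188 (a = -4*47 = -188)
w = 12654 (w = (-51 - 23)*(17 - 188) = -74*(-171) = 12654)
-31891/(-2150) - 110*(w - 13)/(-4758) = -31891/(-2150) - 110*(12654 - 13)/(-4758) = -31891*(-1/2150) - 110*12641*(-1/4758) = 31891/2150 - 1390510*(-1/4758) = 31891/2150 + 695255/2379 = 1570666939/5114850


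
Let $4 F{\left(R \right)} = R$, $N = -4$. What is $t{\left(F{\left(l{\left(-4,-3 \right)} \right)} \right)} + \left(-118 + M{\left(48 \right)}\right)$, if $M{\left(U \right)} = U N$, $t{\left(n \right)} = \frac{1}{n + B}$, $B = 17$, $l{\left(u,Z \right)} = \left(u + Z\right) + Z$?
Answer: $- \frac{8988}{29} \approx -309.93$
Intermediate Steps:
$l{\left(u,Z \right)} = u + 2 Z$ ($l{\left(u,Z \right)} = \left(Z + u\right) + Z = u + 2 Z$)
$F{\left(R \right)} = \frac{R}{4}$
$t{\left(n \right)} = \frac{1}{17 + n}$ ($t{\left(n \right)} = \frac{1}{n + 17} = \frac{1}{17 + n}$)
$M{\left(U \right)} = - 4 U$ ($M{\left(U \right)} = U \left(-4\right) = - 4 U$)
$t{\left(F{\left(l{\left(-4,-3 \right)} \right)} \right)} + \left(-118 + M{\left(48 \right)}\right) = \frac{1}{17 + \frac{-4 + 2 \left(-3\right)}{4}} - 310 = \frac{1}{17 + \frac{-4 - 6}{4}} - 310 = \frac{1}{17 + \frac{1}{4} \left(-10\right)} - 310 = \frac{1}{17 - \frac{5}{2}} - 310 = \frac{1}{\frac{29}{2}} - 310 = \frac{2}{29} - 310 = - \frac{8988}{29}$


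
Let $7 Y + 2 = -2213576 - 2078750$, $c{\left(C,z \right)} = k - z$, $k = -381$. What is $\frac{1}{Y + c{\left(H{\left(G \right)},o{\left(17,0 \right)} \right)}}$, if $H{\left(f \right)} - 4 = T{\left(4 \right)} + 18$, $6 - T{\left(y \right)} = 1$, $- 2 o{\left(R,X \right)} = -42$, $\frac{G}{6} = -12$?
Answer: $- \frac{7}{4295142} \approx -1.6297 \cdot 10^{-6}$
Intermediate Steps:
$G = -72$ ($G = 6 \left(-12\right) = -72$)
$o{\left(R,X \right)} = 21$ ($o{\left(R,X \right)} = \left(- \frac{1}{2}\right) \left(-42\right) = 21$)
$T{\left(y \right)} = 5$ ($T{\left(y \right)} = 6 - 1 = 5$)
$H{\left(f \right)} = 27$ ($H{\left(f \right)} = 4 + \left(5 + 18\right) = 4 + 23 = 27$)
$c{\left(C,z \right)} = -381 - z$
$Y = - \frac{4292328}{7}$ ($Y = - \frac{2}{7} + \frac{-2213576 - 2078750}{7} = - \frac{2}{7} + \frac{1}{7} \left(-4292326\right) = - \frac{2}{7} - \frac{4292326}{7} = - \frac{4292328}{7} \approx -6.1319 \cdot 10^{5}$)
$\frac{1}{Y + c{\left(H{\left(G \right)},o{\left(17,0 \right)} \right)}} = \frac{1}{- \frac{4292328}{7} - 402} = \frac{1}{- \frac{4295142}{7}} = - \frac{7}{4295142}$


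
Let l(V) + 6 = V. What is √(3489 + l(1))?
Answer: 2*√871 ≈ 59.025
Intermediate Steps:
l(V) = -6 + V
√(3489 + l(1)) = √(3489 + (-6 + 1)) = √(3489 - 5) = √3484 = 2*√871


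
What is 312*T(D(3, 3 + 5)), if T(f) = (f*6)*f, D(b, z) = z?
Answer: 119808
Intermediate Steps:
T(f) = 6*f**2 (T(f) = (6*f)*f = 6*f**2)
312*T(D(3, 3 + 5)) = 312*(6*(3 + 5)**2) = 312*(6*8**2) = 312*(6*64) = 312*384 = 119808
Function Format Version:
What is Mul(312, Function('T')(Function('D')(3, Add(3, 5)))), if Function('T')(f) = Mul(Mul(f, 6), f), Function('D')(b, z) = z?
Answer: 119808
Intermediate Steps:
Function('T')(f) = Mul(6, Pow(f, 2)) (Function('T')(f) = Mul(Mul(6, f), f) = Mul(6, Pow(f, 2)))
Mul(312, Function('T')(Function('D')(3, Add(3, 5)))) = Mul(312, Mul(6, Pow(Add(3, 5), 2))) = Mul(312, Mul(6, Pow(8, 2))) = Mul(312, Mul(6, 64)) = Mul(312, 384) = 119808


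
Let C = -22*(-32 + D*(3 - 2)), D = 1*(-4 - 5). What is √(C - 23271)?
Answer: I*√22369 ≈ 149.56*I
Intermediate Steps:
D = -9 (D = 1*(-9) = -9)
C = 902 (C = -22*(-32 - 9*(3 - 2)) = -22*(-32 - 9*1) = -22*(-32 - 9) = -22*(-41) = 902)
√(C - 23271) = √(902 - 23271) = √(-22369) = I*√22369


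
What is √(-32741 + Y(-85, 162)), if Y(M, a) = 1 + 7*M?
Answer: I*√33335 ≈ 182.58*I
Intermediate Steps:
√(-32741 + Y(-85, 162)) = √(-32741 + (1 + 7*(-85))) = √(-32741 + (1 - 595)) = √(-32741 - 594) = √(-33335) = I*√33335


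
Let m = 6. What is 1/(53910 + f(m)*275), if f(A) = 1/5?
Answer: 1/53965 ≈ 1.8531e-5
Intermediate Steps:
f(A) = 1/5
1/(53910 + f(m)*275) = 1/(53910 + (1/5)*275) = 1/(53910 + 55) = 1/53965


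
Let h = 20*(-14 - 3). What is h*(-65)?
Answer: 22100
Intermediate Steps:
h = -340 (h = 20*(-17) = -340)
h*(-65) = -340*(-65) = 22100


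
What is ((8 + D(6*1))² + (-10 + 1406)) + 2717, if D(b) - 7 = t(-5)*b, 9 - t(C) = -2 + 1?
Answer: 9738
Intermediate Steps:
t(C) = 10 (t(C) = 9 - (-2 + 1) = 9 - 1*(-1) = 9 + 1 = 10)
D(b) = 7 + 10*b
((8 + D(6*1))² + (-10 + 1406)) + 2717 = ((8 + (7 + 10*(6*1)))² + (-10 + 1406)) + 2717 = ((8 + (7 + 10*6))² + 1396) + 2717 = ((8 + (7 + 60))² + 1396) + 2717 = ((8 + 67)² + 1396) + 2717 = (75² + 1396) + 2717 = (5625 + 1396) + 2717 = 7021 + 2717 = 9738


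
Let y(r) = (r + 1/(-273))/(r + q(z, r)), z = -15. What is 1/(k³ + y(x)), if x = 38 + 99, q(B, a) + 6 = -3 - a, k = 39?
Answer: 2457/145709383 ≈ 1.6862e-5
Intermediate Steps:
q(B, a) = -9 - a (q(B, a) = -6 + (-3 - a) = -9 - a)
x = 137
y(r) = 1/2457 - r/9 (y(r) = (r + 1/(-273))/(r + (-9 - r)) = (r - 1/273)/(-9) = (-1/273 + r)*(-⅑) = 1/2457 - r/9)
1/(k³ + y(x)) = 1/(39³ + (1/2457 - ⅑*137)) = 1/(59319 + (1/2457 - 137/9)) = 1/(59319 - 37400/2457) = 1/(145709383/2457) = 2457/145709383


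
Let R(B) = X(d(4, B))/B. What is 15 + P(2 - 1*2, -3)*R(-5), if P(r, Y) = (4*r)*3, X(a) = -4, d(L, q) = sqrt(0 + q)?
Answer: 15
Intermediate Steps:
d(L, q) = sqrt(q)
P(r, Y) = 12*r
R(B) = -4/B
15 + P(2 - 1*2, -3)*R(-5) = 15 + (12*(2 - 1*2))*(-4/(-5)) = 15 + (12*(2 - 2))*(-4*(-1/5)) = 15 + (12*0)*(4/5) = 15 + 0*(4/5) = 15 + 0 = 15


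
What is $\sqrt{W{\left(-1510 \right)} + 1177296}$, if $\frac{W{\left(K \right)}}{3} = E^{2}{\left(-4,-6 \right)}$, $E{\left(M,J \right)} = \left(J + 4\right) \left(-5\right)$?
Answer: $6 \sqrt{32711} \approx 1085.2$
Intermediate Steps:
$E{\left(M,J \right)} = -20 - 5 J$ ($E{\left(M,J \right)} = \left(4 + J\right) \left(-5\right) = -20 - 5 J$)
$W{\left(K \right)} = 300$ ($W{\left(K \right)} = 3 \left(-20 - -30\right)^{2} = 3 \left(-20 + 30\right)^{2} = 3 \cdot 10^{2} = 3 \cdot 100 = 300$)
$\sqrt{W{\left(-1510 \right)} + 1177296} = \sqrt{300 + 1177296} = \sqrt{1177596} = 6 \sqrt{32711}$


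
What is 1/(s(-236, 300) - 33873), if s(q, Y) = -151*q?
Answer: 1/1763 ≈ 0.00056721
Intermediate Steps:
1/(s(-236, 300) - 33873) = 1/(-151*(-236) - 33873) = 1/(35636 - 33873) = 1/1763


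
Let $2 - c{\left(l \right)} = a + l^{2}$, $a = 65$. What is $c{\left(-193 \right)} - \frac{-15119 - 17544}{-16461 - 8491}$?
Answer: $- \frac{931041687}{24952} \approx -37313.0$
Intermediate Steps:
$c{\left(l \right)} = -63 - l^{2}$ ($c{\left(l \right)} = 2 - \left(65 + l^{2}\right) = -63 - l^{2}$)
$c{\left(-193 \right)} - \frac{-15119 - 17544}{-16461 - 8491} = \left(-63 - \left(-193\right)^{2}\right) - \frac{-15119 - 17544}{-16461 - 8491} = \left(-63 - 37249\right) - - \frac{32663}{-24952} = \left(-63 - 37249\right) - \left(-32663\right) \left(- \frac{1}{24952}\right) = -37312 - \frac{32663}{24952} = - \frac{931041687}{24952}$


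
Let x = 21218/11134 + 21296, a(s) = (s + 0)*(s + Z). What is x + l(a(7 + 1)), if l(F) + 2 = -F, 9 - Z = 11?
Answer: 118287091/5567 ≈ 21248.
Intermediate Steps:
Z = -2 (Z = 9 - 1*11 = 9 - 11 = -2)
a(s) = s*(-2 + s) (a(s) = (s + 0)*(s - 2) = s*(-2 + s))
l(F) = -2 - F
x = 118565441/5567 (x = 21218*(1/11134) + 21296 = 10609/5567 + 21296 = 118565441/5567 ≈ 21298.)
x + l(a(7 + 1)) = 118565441/5567 + (-2 - (7 + 1)*(-2 + (7 + 1))) = 118565441/5567 + (-2 - 8*(-2 + 8)) = 118565441/5567 + (-2 - 8*6) = 118565441/5567 + (-2 - 1*48) = 118565441/5567 + (-2 - 48) = 118565441/5567 - 50 = 118287091/5567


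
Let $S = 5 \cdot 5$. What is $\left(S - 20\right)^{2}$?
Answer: $25$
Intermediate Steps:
$S = 25$
$\left(S - 20\right)^{2} = \left(25 - 20\right)^{2} = 5^{2} = 25$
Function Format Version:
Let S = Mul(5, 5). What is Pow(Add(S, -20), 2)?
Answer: 25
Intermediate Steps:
S = 25
Pow(Add(S, -20), 2) = Pow(Add(25, -20), 2) = Pow(5, 2) = 25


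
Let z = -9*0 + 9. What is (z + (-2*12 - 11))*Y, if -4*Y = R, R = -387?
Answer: -5031/2 ≈ -2515.5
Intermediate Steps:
Y = 387/4 (Y = -1/4*(-387) = 387/4 ≈ 96.750)
z = 9 (z = 0 + 9 = 9)
(z + (-2*12 - 11))*Y = (9 + (-2*12 - 11))*(387/4) = (9 + (-24 - 11))*(387/4) = (9 - 35)*(387/4) = -26*387/4 = -5031/2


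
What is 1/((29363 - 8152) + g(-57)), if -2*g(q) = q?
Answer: 2/42479 ≈ 4.7082e-5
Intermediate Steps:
g(q) = -q/2
1/((29363 - 8152) + g(-57)) = 1/((29363 - 8152) - ½*(-57)) = 1/(21211 + 57/2) = 1/(42479/2) = 2/42479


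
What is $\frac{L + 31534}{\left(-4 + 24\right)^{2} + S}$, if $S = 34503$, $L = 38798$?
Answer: $\frac{70332}{34903} \approx 2.0151$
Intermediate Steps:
$\frac{L + 31534}{\left(-4 + 24\right)^{2} + S} = \frac{38798 + 31534}{\left(-4 + 24\right)^{2} + 34503} = \frac{70332}{20^{2} + 34503} = \frac{70332}{400 + 34503} = \frac{70332}{34903}$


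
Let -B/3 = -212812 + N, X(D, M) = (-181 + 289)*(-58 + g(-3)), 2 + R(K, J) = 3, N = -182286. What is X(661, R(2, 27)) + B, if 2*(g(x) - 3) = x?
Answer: 1179192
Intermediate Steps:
g(x) = 3 + x/2
R(K, J) = 1 (R(K, J) = -2 + 3 = 1)
X(D, M) = -6102 (X(D, M) = (-181 + 289)*(-58 + (3 + (½)*(-3))) = 108*(-58 + (3 - 3/2)) = 108*(-58 + 3/2) = 108*(-113/2) = -6102)
B = 1185294 (B = -3*(-212812 - 182286) = -3*(-395098) = 1185294)
X(661, R(2, 27)) + B = -6102 + 1185294 = 1179192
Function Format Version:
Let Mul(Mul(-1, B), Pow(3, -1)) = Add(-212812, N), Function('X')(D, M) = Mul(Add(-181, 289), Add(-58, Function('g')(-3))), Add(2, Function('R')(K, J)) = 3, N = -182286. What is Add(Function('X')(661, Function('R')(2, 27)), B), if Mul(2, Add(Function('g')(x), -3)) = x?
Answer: 1179192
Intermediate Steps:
Function('g')(x) = Add(3, Mul(Rational(1, 2), x))
Function('R')(K, J) = 1 (Function('R')(K, J) = Add(-2, 3) = 1)
Function('X')(D, M) = -6102 (Function('X')(D, M) = Mul(Add(-181, 289), Add(-58, Add(3, Mul(Rational(1, 2), -3)))) = Mul(108, Add(-58, Add(3, Rational(-3, 2)))) = Mul(108, Add(-58, Rational(3, 2))) = Mul(108, Rational(-113, 2)) = -6102)
B = 1185294 (B = Mul(-3, Add(-212812, -182286)) = Mul(-3, -395098) = 1185294)
Add(Function('X')(661, Function('R')(2, 27)), B) = Add(-6102, 1185294) = 1179192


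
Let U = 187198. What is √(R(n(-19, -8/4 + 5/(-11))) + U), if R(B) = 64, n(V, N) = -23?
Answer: √187262 ≈ 432.74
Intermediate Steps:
√(R(n(-19, -8/4 + 5/(-11))) + U) = √(64 + 187198) = √187262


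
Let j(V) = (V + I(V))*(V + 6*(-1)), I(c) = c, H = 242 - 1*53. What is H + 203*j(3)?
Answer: -3465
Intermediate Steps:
H = 189 (H = 242 - 53 = 189)
j(V) = 2*V*(-6 + V) (j(V) = (V + V)*(V + 6*(-1)) = (2*V)*(V - 6) = (2*V)*(-6 + V) = 2*V*(-6 + V))
H + 203*j(3) = 189 + 203*(2*3*(-6 + 3)) = 189 + 203*(2*3*(-3)) = 189 + 203*(-18) = 189 - 3654 = -3465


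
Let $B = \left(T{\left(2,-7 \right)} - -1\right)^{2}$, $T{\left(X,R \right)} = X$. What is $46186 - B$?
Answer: $46177$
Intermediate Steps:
$B = 9$ ($B = \left(2 - -1\right)^{2} = \left(2 + \left(2 - 1\right)\right)^{2} = \left(2 + 1\right)^{2} = 3^{2} = 9$)
$46186 - B = 46186 - 9 = 46177$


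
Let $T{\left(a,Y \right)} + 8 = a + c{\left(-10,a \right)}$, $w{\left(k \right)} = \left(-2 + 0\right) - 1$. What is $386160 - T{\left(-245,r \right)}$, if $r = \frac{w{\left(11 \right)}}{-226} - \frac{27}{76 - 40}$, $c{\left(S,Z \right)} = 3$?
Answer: $386410$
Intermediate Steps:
$w{\left(k \right)} = -3$ ($w{\left(k \right)} = -2 - 1 = -3$)
$r = - \frac{333}{452}$ ($r = - \frac{3}{-226} - \frac{27}{76 - 40} = \left(-3\right) \left(- \frac{1}{226}\right) - \frac{27}{36} = \frac{3}{226} - \frac{3}{4} = - \frac{333}{452} \approx -0.73673$)
$T{\left(a,Y \right)} = -5 + a$ ($T{\left(a,Y \right)} = -8 + \left(a + 3\right) = -8 + \left(3 + a\right) = -5 + a$)
$386160 - T{\left(-245,r \right)} = 386160 - \left(-5 - 245\right) = 386160 - -250 = 386160 + 250 = 386410$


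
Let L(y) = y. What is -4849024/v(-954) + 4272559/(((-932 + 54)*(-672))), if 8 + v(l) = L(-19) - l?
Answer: -952347027397/182314944 ≈ -5223.6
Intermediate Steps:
v(l) = -27 - l (v(l) = -8 + (-19 - l) = -27 - l)
-4849024/v(-954) + 4272559/(((-932 + 54)*(-672))) = -4849024/(-27 - 1*(-954)) + 4272559/(((-932 + 54)*(-672))) = -4849024/(-27 + 954) + 4272559/((-878*(-672))) = -4849024/927 + 4272559/590016 = -952347027397/182314944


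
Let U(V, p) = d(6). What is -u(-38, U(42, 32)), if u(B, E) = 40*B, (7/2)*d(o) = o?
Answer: 1520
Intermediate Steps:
d(o) = 2*o/7
U(V, p) = 12/7 (U(V, p) = (2/7)*6 = 12/7)
-u(-38, U(42, 32)) = -40*(-38) = -1*(-1520) = 1520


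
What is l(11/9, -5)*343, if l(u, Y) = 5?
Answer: 1715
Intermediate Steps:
l(11/9, -5)*343 = 5*343 = 1715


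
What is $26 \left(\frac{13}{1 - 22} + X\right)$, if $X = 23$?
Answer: $\frac{12220}{21} \approx 581.9$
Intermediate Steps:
$26 \left(\frac{13}{1 - 22} + X\right) = 26 \left(\frac{13}{1 - 22} + 23\right) = 26 \left(\frac{13}{-21} + 23\right) = 26 \left(13 \left(- \frac{1}{21}\right) + 23\right) = 26 \left(- \frac{13}{21} + 23\right) = 26 \cdot \frac{470}{21} = \frac{12220}{21}$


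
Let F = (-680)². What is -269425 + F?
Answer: 192975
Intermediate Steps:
F = 462400
-269425 + F = -269425 + 462400 = 192975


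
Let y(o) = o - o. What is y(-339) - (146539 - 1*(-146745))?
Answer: -293284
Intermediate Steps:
y(o) = 0
y(-339) - (146539 - 1*(-146745)) = 0 - (146539 - 1*(-146745)) = 0 - (146539 + 146745) = 0 - 1*293284 = 0 - 293284 = -293284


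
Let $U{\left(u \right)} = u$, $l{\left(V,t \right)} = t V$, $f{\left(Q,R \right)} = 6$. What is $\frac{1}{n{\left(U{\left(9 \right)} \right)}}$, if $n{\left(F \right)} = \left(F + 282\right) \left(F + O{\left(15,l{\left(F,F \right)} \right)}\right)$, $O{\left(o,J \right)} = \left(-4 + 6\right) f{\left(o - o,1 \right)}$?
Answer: $\frac{1}{6111} \approx 0.00016364$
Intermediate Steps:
$l{\left(V,t \right)} = V t$
$O{\left(o,J \right)} = 12$ ($O{\left(o,J \right)} = \left(-4 + 6\right) 6 = 2 \cdot 6 = 12$)
$n{\left(F \right)} = \left(12 + F\right) \left(282 + F\right)$ ($n{\left(F \right)} = \left(F + 282\right) \left(F + 12\right) = \left(282 + F\right) \left(12 + F\right) = \left(12 + F\right) \left(282 + F\right)$)
$\frac{1}{n{\left(U{\left(9 \right)} \right)}} = \frac{1}{3384 + 9^{2} + 294 \cdot 9} = \frac{1}{3384 + 81 + 2646} = \frac{1}{6111}$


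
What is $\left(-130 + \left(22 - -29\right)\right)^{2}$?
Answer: $6241$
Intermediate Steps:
$\left(-130 + \left(22 - -29\right)\right)^{2} = \left(-130 + \left(22 + 29\right)\right)^{2} = \left(-130 + 51\right)^{2} = \left(-79\right)^{2} = 6241$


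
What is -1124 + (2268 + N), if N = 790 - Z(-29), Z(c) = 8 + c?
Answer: 1955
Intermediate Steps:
N = 811 (N = 790 - (8 - 29) = 790 - 1*(-21) = 790 + 21 = 811)
-1124 + (2268 + N) = -1124 + (2268 + 811) = -1124 + 3079 = 1955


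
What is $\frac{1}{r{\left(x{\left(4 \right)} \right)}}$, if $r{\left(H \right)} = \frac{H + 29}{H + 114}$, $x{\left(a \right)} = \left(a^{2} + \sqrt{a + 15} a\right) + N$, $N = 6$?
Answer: $\frac{6632}{2297} - \frac{340 \sqrt{19}}{2297} \approx 2.242$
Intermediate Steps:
$x{\left(a \right)} = 6 + a^{2} + a \sqrt{15 + a}$ ($x{\left(a \right)} = \left(a^{2} + \sqrt{a + 15} a\right) + 6 = \left(a^{2} + \sqrt{15 + a} a\right) + 6 = \left(a^{2} + a \sqrt{15 + a}\right) + 6 = 6 + a^{2} + a \sqrt{15 + a}$)
$r{\left(H \right)} = \frac{29 + H}{114 + H}$
$\frac{1}{r{\left(x{\left(4 \right)} \right)}} = \frac{1}{\frac{1}{114 + \left(6 + 4^{2} + 4 \sqrt{15 + 4}\right)} \left(29 + \left(6 + 4^{2} + 4 \sqrt{15 + 4}\right)\right)} = \frac{1}{\frac{1}{114 + \left(6 + 16 + 4 \sqrt{19}\right)} \left(29 + \left(6 + 16 + 4 \sqrt{19}\right)\right)} = \frac{1}{\frac{1}{114 + \left(22 + 4 \sqrt{19}\right)} \left(29 + \left(22 + 4 \sqrt{19}\right)\right)} = \frac{1}{\frac{1}{136 + 4 \sqrt{19}} \left(51 + 4 \sqrt{19}\right)} = \frac{136 + 4 \sqrt{19}}{51 + 4 \sqrt{19}}$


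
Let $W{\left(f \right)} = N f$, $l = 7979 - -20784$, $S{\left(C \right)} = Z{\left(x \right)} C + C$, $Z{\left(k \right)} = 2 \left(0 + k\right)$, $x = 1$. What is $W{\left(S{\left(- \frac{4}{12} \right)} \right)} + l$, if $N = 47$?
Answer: $28716$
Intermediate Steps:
$Z{\left(k \right)} = 2 k$
$S{\left(C \right)} = 3 C$ ($S{\left(C \right)} = 2 \cdot 1 C + C = 2 C + C = 3 C$)
$l = 28763$ ($l = 7979 + 20784 = 28763$)
$W{\left(f \right)} = 47 f$
$W{\left(S{\left(- \frac{4}{12} \right)} \right)} + l = 47 \cdot 3 \left(- \frac{4}{12}\right) + 28763 = 47 \cdot 3 \left(\left(-4\right) \frac{1}{12}\right) + 28763 = 47 \cdot 3 \left(- \frac{1}{3}\right) + 28763 = 47 \left(-1\right) + 28763 = -47 + 28763 = 28716$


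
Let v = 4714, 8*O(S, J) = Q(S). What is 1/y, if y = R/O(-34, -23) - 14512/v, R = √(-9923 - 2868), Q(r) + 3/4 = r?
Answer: -41304414479/9222802974984 + 772207411*I*√12791/2305700743746 ≈ -0.0044785 + 0.037878*I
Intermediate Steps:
Q(r) = -¾ + r
O(S, J) = -3/32 + S/8 (O(S, J) = (-¾ + S)/8 = -3/32 + S/8)
R = I*√12791 (R = √(-12791) = I*√12791 ≈ 113.1*I)
y = -7256/2357 - 32*I*√12791/139 (y = (I*√12791)/(-3/32 + (⅛)*(-34)) - 14512/4714 = (I*√12791)/(-3/32 - 17/4) - 14512*1/4714 = (I*√12791)/(-139/32) - 7256/2357 = (I*√12791)*(-32/139) - 7256/2357 = -32*I*√12791/139 - 7256/2357 = -7256/2357 - 32*I*√12791/139 ≈ -3.0785 - 26.037*I)
1/y = 1/(-7256/2357 - 32*I*√12791/139)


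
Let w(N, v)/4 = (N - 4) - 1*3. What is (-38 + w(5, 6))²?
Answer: 2116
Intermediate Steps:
w(N, v) = -28 + 4*N (w(N, v) = 4*((N - 4) - 1*3) = 4*((-4 + N) - 3) = 4*(-7 + N) = -28 + 4*N)
(-38 + w(5, 6))² = (-38 + (-28 + 4*5))² = (-38 + (-28 + 20))² = (-38 - 8)² = (-46)² = 2116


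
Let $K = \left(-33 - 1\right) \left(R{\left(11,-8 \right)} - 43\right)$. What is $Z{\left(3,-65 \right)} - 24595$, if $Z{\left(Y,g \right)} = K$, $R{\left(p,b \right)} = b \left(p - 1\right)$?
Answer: $-20413$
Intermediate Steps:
$R{\left(p,b \right)} = b \left(-1 + p\right)$
$K = 4182$ ($K = \left(-33 - 1\right) \left(- 8 \left(-1 + 11\right) - 43\right) = - 34 \left(\left(-8\right) 10 - 43\right) = - 34 \left(-80 - 43\right) = \left(-34\right) \left(-123\right) = 4182$)
$Z{\left(Y,g \right)} = 4182$
$Z{\left(3,-65 \right)} - 24595 = 4182 - 24595 = -20413$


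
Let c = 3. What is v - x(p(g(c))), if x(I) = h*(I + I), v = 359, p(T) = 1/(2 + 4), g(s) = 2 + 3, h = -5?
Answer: 1082/3 ≈ 360.67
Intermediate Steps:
g(s) = 5
p(T) = 1/6
x(I) = -10*I (x(I) = -5*(I + I) = -10*I)
v - x(p(g(c))) = 359 - (-10)/6 = 359 - 1*(-5/3) = 359 + 5/3 = 1082/3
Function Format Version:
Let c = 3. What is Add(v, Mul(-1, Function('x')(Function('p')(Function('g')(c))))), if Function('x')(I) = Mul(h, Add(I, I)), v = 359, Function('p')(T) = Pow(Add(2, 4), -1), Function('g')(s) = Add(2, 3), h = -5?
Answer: Rational(1082, 3) ≈ 360.67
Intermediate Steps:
Function('g')(s) = 5
Function('p')(T) = Rational(1, 6) (Function('p')(T) = Pow(6, -1) = Rational(1, 6))
Function('x')(I) = Mul(-10, I) (Function('x')(I) = Mul(-5, Add(I, I)) = Mul(-5, Mul(2, I)) = Mul(-10, I))
Add(v, Mul(-1, Function('x')(Function('p')(Function('g')(c))))) = Add(359, Mul(-1, Mul(-10, Rational(1, 6)))) = Add(359, Mul(-1, Rational(-5, 3))) = Add(359, Rational(5, 3)) = Rational(1082, 3)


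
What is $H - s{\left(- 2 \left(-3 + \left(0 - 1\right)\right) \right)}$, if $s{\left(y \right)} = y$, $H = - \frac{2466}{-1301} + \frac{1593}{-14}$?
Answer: $- \frac{2183681}{18214} \approx -119.89$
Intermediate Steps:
$H = - \frac{2037969}{18214}$ ($H = \left(-2466\right) \left(- \frac{1}{1301}\right) + 1593 \left(- \frac{1}{14}\right) = \frac{2466}{1301} - \frac{1593}{14} = - \frac{2037969}{18214} \approx -111.89$)
$H - s{\left(- 2 \left(-3 + \left(0 - 1\right)\right) \right)} = - \frac{2037969}{18214} - - 2 \left(-3 + \left(0 - 1\right)\right) = - \frac{2037969}{18214} - - 2 \left(-3 - 1\right) = - \frac{2037969}{18214} - \left(-2\right) \left(-4\right) = - \frac{2037969}{18214} - 8 = - \frac{2183681}{18214}$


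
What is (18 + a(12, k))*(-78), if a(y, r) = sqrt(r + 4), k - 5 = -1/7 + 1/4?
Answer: -1404 - 39*sqrt(1785)/7 ≈ -1639.4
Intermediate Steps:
k = 143/28 (k = 5 + (-1/7 + 1/4) = 5 + 3/28 = 143/28 ≈ 5.1071)
a(y, r) = sqrt(4 + r)
(18 + a(12, k))*(-78) = (18 + sqrt(4 + 143/28))*(-78) = (18 + sqrt(255/28))*(-78) = (18 + sqrt(1785)/14)*(-78) = -1404 - 39*sqrt(1785)/7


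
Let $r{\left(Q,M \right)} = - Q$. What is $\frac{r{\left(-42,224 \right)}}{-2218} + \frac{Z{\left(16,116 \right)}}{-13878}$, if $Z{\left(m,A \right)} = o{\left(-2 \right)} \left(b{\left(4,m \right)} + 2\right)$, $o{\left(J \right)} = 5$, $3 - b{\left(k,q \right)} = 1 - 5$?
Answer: $- \frac{37927}{1710078} \approx -0.022179$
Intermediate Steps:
$b{\left(k,q \right)} = 7$ ($b{\left(k,q \right)} = 3 - \left(1 - 5\right) = 3 - -4 = 3 + 4 = 7$)
$Z{\left(m,A \right)} = 45$ ($Z{\left(m,A \right)} = 5 \left(7 + 2\right) = 5 \cdot 9 = 45$)
$\frac{r{\left(-42,224 \right)}}{-2218} + \frac{Z{\left(16,116 \right)}}{-13878} = \frac{\left(-1\right) \left(-42\right)}{-2218} + \frac{45}{-13878} = 42 \left(- \frac{1}{2218}\right) + 45 \left(- \frac{1}{13878}\right) = - \frac{21}{1109} - \frac{5}{1542} = - \frac{37927}{1710078}$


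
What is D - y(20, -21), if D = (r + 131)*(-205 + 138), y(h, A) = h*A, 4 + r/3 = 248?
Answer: -57401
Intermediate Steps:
r = 732 (r = -12 + 3*248 = -12 + 744 = 732)
y(h, A) = A*h
D = -57821 (D = (732 + 131)*(-205 + 138) = 863*(-67) = -57821)
D - y(20, -21) = -57821 - (-21)*20 = -57821 - 1*(-420) = -57821 + 420 = -57401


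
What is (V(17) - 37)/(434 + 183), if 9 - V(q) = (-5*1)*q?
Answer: 57/617 ≈ 0.092382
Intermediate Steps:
V(q) = 9 + 5*q (V(q) = 9 - (-5*1)*q = 9 - (-5)*q = 9 + 5*q)
(V(17) - 37)/(434 + 183) = ((9 + 5*17) - 37)/(434 + 183) = ((9 + 85) - 37)/617 = (94 - 37)*(1/617) = 57*(1/617) = 57/617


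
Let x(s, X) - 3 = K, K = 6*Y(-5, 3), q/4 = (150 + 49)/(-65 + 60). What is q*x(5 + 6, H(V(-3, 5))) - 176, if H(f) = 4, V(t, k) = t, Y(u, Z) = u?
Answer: 20612/5 ≈ 4122.4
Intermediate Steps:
q = -796/5 (q = 4*((150 + 49)/(-65 + 60)) = 4*(199/(-5)) = 4*(199*(-⅕)) = 4*(-199/5) = -796/5 ≈ -159.20)
K = -30 (K = 6*(-5) = -30)
x(s, X) = -27 (x(s, X) = 3 - 30 = -27)
q*x(5 + 6, H(V(-3, 5))) - 176 = -796/5*(-27) - 176 = 21492/5 - 176 = 20612/5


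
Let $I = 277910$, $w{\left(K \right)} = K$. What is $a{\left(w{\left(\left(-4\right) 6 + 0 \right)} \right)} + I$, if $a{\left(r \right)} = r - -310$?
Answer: $278196$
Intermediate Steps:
$a{\left(r \right)} = 310 + r$ ($a{\left(r \right)} = r + 310 = 310 + r$)
$a{\left(w{\left(\left(-4\right) 6 + 0 \right)} \right)} + I = \left(310 + \left(\left(-4\right) 6 + 0\right)\right) + 277910 = \left(310 + \left(-24 + 0\right)\right) + 277910 = \left(310 - 24\right) + 277910 = 286 + 277910 = 278196$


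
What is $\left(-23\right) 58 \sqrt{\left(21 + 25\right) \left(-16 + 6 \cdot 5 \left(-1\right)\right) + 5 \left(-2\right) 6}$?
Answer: $- 10672 i \sqrt{34} \approx - 62228.0 i$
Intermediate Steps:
$\left(-23\right) 58 \sqrt{\left(21 + 25\right) \left(-16 + 6 \cdot 5 \left(-1\right)\right) + 5 \left(-2\right) 6} = - 1334 \sqrt{46 \left(-16 + 30 \left(-1\right)\right) - 60} = - 1334 \sqrt{46 \left(-16 - 30\right) - 60} = - 1334 \sqrt{46 \left(-46\right) - 60} = - 1334 \sqrt{-2116 - 60} = - 1334 \sqrt{-2176} = - 1334 \cdot 8 i \sqrt{34} = - 10672 i \sqrt{34}$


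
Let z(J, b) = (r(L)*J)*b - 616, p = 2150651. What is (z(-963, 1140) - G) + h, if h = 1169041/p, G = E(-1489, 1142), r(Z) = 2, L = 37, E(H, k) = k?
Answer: -4725835037057/2150651 ≈ -2.1974e+6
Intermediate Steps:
z(J, b) = -616 + 2*J*b (z(J, b) = (2*J)*b - 616 = 2*J*b - 616 = -616 + 2*J*b)
G = 1142
h = 1169041/2150651 ≈ 0.54358
(z(-963, 1140) - G) + h = ((-616 + 2*(-963)*1140) - 1*1142) + 1169041/2150651 = ((-616 - 2195640) - 1142) + 1169041/2150651 = (-2196256 - 1142) + 1169041/2150651 = -2197398 + 1169041/2150651 = -4725835037057/2150651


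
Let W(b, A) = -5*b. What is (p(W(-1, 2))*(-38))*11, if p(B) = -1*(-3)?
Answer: -1254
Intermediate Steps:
p(B) = 3
(p(W(-1, 2))*(-38))*11 = (3*(-38))*11 = -114*11 = -1254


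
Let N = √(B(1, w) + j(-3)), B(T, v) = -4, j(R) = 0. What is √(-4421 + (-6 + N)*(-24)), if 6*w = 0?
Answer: √(-4277 - 48*I) ≈ 0.367 - 65.4*I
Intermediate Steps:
w = 0 (w = (⅙)*0 = 0)
N = 2*I (N = √(-4 + 0) = √(-4) = 2*I ≈ 2.0*I)
√(-4421 + (-6 + N)*(-24)) = √(-4421 + (-6 + 2*I)*(-24)) = √(-4421 + (144 - 48*I)) = √(-4277 - 48*I)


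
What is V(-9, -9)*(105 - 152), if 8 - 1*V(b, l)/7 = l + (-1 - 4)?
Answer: -7238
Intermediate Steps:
V(b, l) = 91 - 7*l (V(b, l) = 56 - 7*(l + (-1 - 4)) = 56 - 7*(l - 5) = 56 - 7*(-5 + l) = 56 + (35 - 7*l) = 91 - 7*l)
V(-9, -9)*(105 - 152) = (91 - 7*(-9))*(105 - 152) = (91 + 63)*(-47) = 154*(-47) = -7238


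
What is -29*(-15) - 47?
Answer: 388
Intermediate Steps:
-29*(-15) - 47 = 435 - 47 = 388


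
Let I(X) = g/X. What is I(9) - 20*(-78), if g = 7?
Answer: 14047/9 ≈ 1560.8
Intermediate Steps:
I(X) = 7/X
I(9) - 20*(-78) = 7/9 - 20*(-78) = 7*(1/9) + 1560 = 7/9 + 1560 = 14047/9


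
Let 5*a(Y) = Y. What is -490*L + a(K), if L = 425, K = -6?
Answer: -1041256/5 ≈ -2.0825e+5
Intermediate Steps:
a(Y) = Y/5
-490*L + a(K) = -490*425 + (1/5)*(-6) = -208250 - 6/5 = -1041256/5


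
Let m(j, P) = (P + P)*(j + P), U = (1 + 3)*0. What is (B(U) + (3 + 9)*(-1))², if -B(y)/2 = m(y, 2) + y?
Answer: 784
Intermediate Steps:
U = 0 (U = 4*0 = 0)
m(j, P) = 2*P*(P + j) (m(j, P) = (2*P)*(P + j) = 2*P*(P + j))
B(y) = -16 - 10*y (B(y) = -2*(2*2*(2 + y) + y) = -2*((8 + 4*y) + y) = -2*(8 + 5*y) = -16 - 10*y)
(B(U) + (3 + 9)*(-1))² = ((-16 - 10*0) + (3 + 9)*(-1))² = ((-16 + 0) + 12*(-1))² = (-16 - 12)² = (-28)² = 784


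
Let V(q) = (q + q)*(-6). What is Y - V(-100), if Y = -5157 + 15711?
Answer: 9354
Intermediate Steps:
Y = 10554
V(q) = -12*q (V(q) = (2*q)*(-6) = -12*q)
Y - V(-100) = 10554 - (-12)*(-100) = 10554 - 1*1200 = 10554 - 1200 = 9354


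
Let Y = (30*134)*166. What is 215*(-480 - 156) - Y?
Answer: -804060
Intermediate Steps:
Y = 667320 (Y = 4020*166 = 667320)
215*(-480 - 156) - Y = 215*(-480 - 156) - 1*667320 = 215*(-636) - 667320 = -136740 - 667320 = -804060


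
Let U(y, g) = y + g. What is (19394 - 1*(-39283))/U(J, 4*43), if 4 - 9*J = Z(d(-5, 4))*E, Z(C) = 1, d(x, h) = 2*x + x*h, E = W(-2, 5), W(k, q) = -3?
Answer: 528093/1555 ≈ 339.61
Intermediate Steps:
E = -3
d(x, h) = 2*x + h*x
J = 7/9 (J = 4/9 - (-3)/9 = 4/9 - 1/9*(-3) = 4/9 + 1/3 = 7/9 ≈ 0.77778)
U(y, g) = g + y
(19394 - 1*(-39283))/U(J, 4*43) = (19394 - 1*(-39283))/(4*43 + 7/9) = (19394 + 39283)/(172 + 7/9) = 58677/(1555/9) = 58677*(9/1555) = 528093/1555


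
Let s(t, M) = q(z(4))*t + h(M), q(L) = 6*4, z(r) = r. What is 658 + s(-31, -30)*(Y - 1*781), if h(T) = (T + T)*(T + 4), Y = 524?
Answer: -209054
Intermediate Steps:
q(L) = 24
h(T) = 2*T*(4 + T) (h(T) = (2*T)*(4 + T) = 2*T*(4 + T))
s(t, M) = 24*t + 2*M*(4 + M)
658 + s(-31, -30)*(Y - 1*781) = 658 + (24*(-31) + 2*(-30)*(4 - 30))*(524 - 1*781) = 658 + (-744 + 2*(-30)*(-26))*(524 - 781) = 658 + (-744 + 1560)*(-257) = 658 + 816*(-257) = 658 - 209712 = -209054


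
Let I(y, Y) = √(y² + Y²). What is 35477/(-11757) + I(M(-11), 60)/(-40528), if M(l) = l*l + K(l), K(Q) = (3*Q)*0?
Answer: -35477/11757 - √18241/40528 ≈ -3.0209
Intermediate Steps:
K(Q) = 0
M(l) = l² (M(l) = l*l + 0 = l² + 0 = l²)
I(y, Y) = √(Y² + y²)
35477/(-11757) + I(M(-11), 60)/(-40528) = 35477/(-11757) + √(60² + ((-11)²)²)/(-40528) = 35477*(-1/11757) + √(3600 + 121²)*(-1/40528) = -35477/11757 + √(3600 + 14641)*(-1/40528) = -35477/11757 + √18241*(-1/40528) = -35477/11757 - √18241/40528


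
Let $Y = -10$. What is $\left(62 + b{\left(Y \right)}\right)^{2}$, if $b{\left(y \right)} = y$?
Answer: $2704$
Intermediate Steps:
$\left(62 + b{\left(Y \right)}\right)^{2} = \left(62 - 10\right)^{2} = 52^{2} = 2704$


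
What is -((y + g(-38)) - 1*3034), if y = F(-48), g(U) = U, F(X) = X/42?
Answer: 21512/7 ≈ 3073.1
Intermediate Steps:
F(X) = X/42 (F(X) = X*(1/42) = X/42)
y = -8/7 (y = (1/42)*(-48) = -8/7 ≈ -1.1429)
-((y + g(-38)) - 1*3034) = -((-8/7 - 38) - 1*3034) = -(-274/7 - 3034) = -1*(-21512/7) = 21512/7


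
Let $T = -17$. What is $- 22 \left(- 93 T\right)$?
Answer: $-34782$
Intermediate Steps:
$- 22 \left(- 93 T\right) = - 22 \left(\left(-93\right) \left(-17\right)\right) = \left(-22\right) 1581 = -34782$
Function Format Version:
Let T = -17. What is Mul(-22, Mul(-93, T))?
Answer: -34782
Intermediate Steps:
Mul(-22, Mul(-93, T)) = Mul(-22, Mul(-93, -17)) = Mul(-22, 1581) = -34782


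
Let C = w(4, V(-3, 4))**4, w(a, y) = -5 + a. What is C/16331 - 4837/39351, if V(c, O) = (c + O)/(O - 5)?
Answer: -78953696/642641181 ≈ -0.12286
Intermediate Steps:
V(c, O) = (O + c)/(-5 + O)
C = 1 (C = (-5 + 4)**4 = (-1)**4 = 1)
C/16331 - 4837/39351 = 1/16331 - 4837/39351 = -78953696/642641181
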